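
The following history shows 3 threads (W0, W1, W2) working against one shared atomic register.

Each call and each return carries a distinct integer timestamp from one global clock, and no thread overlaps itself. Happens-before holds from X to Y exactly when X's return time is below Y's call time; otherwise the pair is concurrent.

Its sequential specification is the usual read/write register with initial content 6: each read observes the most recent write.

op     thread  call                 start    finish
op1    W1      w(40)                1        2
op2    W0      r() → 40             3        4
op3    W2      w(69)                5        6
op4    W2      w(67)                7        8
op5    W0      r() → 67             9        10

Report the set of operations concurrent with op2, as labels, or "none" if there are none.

concurrent with op2 ([3,4]): every op whose interval crosses 3..4
op1 [1,2]: before
op3 [5,6]: after
op4 [7,8]: after
op5 [9,10]: after

none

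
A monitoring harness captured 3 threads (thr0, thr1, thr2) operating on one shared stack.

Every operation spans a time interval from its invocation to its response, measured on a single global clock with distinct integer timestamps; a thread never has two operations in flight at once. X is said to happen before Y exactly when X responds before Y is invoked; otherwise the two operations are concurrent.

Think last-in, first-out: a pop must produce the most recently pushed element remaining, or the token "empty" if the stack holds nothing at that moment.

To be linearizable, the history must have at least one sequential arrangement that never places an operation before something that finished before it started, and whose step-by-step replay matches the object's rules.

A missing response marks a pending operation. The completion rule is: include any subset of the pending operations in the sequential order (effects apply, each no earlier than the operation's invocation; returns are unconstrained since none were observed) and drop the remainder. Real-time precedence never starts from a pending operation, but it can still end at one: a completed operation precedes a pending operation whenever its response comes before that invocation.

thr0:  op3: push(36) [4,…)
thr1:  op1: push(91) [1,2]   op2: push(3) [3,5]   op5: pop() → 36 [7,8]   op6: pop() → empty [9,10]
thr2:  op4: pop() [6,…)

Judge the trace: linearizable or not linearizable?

already the first 10 events (up to op6's response at time 10) admit no linearization; the first 9 still do
the completed operations (4 total) allow one real-time order; the stack replay rejects it
completion choices over the 2 pending operations (op3, op4) were checked; none helps
sample order op1, op2, op5, op6 (pending dropped) stalls at step 3 — op5 pop() → 36 has no legal effect

not linearizable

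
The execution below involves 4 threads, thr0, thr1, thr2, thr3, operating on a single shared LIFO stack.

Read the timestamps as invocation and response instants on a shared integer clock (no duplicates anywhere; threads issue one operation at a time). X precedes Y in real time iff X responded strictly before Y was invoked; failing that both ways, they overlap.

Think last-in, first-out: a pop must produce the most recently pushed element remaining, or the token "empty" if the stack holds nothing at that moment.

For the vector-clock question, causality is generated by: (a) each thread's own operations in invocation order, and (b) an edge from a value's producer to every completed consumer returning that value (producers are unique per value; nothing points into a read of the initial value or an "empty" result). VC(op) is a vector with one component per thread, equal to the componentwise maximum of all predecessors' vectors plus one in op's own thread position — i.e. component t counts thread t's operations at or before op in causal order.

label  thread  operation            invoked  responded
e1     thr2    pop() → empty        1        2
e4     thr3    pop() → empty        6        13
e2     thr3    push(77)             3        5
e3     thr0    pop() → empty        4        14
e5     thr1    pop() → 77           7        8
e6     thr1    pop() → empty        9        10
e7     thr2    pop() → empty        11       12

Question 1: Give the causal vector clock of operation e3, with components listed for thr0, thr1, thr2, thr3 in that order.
e2 (invocation 3): nothing precedes it; thr3's component alone gives (0, 0, 0, 1)
e1 (invocation 1): nothing precedes it; thr2's component alone gives (0, 0, 1, 0)
e3 (invocation 4): nothing precedes it; thr0's component alone gives (1, 0, 0, 0)
merge at e4 (invoked 6): VC(e2)=(0, 0, 0, 1), own-thread bump on thr3 → (0, 0, 0, 2)
merge at e7 (invoked 11): VC(e1)=(0, 0, 1, 0), own-thread bump on thr2 → (0, 0, 2, 0)
merge at e5 (invoked 7): VC(e2)=(0, 0, 0, 1), own-thread bump on thr1 → (0, 1, 0, 1)
merge at e6 (invoked 9): VC(e5)=(0, 1, 0, 1), own-thread bump on thr1 → (0, 2, 0, 1)
target: VC(e3) = (1, 0, 0, 0)

(1, 0, 0, 0)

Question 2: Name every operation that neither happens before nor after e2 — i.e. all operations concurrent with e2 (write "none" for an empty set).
e2 spans [3,5]; an op avoiding the whole window 3..5 is ordered, any other is concurrent
e1 [1,2]: before
e3 [4,14]: concurrent
e4 [6,13]: after
e5 [7,8]: after
e6 [9,10]: after
e7 [11,12]: after

e3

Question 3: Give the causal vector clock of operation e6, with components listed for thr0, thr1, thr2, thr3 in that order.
no predecessors for e2 (invoked 3): thr3 increments from zero → (0, 0, 0, 1)
no predecessors for e1 (invoked 1): thr2 increments from zero → (0, 0, 1, 0)
no predecessors for e3 (invoked 4): thr0 increments from zero → (1, 0, 0, 0)
from VC(e2)=(0, 0, 0, 1), e4 (invoked 6) maxes components and bumps thr3 → (0, 0, 0, 2)
from VC(e1)=(0, 0, 1, 0), e7 (invoked 11) maxes components and bumps thr2 → (0, 0, 2, 0)
from VC(e2)=(0, 0, 0, 1), e5 (invoked 7) maxes components and bumps thr1 → (0, 1, 0, 1)
from VC(e5)=(0, 1, 0, 1), e6 (invoked 9) maxes components and bumps thr1 → (0, 2, 0, 1)
target: VC(e6) = (0, 2, 0, 1)

(0, 2, 0, 1)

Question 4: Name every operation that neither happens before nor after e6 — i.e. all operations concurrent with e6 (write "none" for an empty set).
concurrent with e6 ([9,10]): every op whose interval crosses 9..10
e1 [1,2]: before
e2 [3,5]: before
e3 [4,14]: concurrent
e4 [6,13]: concurrent
e5 [7,8]: before
e7 [11,12]: after

e3, e4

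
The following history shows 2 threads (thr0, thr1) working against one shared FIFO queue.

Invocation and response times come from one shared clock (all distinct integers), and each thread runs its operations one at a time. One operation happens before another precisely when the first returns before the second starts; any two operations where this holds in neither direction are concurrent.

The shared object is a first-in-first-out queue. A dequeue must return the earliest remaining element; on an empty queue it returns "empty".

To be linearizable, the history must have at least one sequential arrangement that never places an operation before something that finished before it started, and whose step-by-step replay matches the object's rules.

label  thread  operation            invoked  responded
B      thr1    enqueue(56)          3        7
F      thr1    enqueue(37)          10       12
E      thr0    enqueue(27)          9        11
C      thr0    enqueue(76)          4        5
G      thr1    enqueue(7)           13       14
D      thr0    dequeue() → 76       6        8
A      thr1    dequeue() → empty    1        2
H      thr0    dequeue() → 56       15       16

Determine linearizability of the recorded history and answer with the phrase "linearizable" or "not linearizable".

linearizable

witness order: A, C, B, D, E, F, G, H
after step 1 (A dequeue() → empty): queue <>
after step 2 (C enqueue(76)): queue <76>
after step 3 (B enqueue(56)): queue <76,56>
after step 4 (D dequeue() → 76): queue <56>
after step 5 (E enqueue(27)): queue <56,27>
after step 6 (F enqueue(37)): queue <56,27,37>
after step 7 (G enqueue(7)): queue <56,27,37,7>
after step 8 (H dequeue() → 56): queue <27,37,7>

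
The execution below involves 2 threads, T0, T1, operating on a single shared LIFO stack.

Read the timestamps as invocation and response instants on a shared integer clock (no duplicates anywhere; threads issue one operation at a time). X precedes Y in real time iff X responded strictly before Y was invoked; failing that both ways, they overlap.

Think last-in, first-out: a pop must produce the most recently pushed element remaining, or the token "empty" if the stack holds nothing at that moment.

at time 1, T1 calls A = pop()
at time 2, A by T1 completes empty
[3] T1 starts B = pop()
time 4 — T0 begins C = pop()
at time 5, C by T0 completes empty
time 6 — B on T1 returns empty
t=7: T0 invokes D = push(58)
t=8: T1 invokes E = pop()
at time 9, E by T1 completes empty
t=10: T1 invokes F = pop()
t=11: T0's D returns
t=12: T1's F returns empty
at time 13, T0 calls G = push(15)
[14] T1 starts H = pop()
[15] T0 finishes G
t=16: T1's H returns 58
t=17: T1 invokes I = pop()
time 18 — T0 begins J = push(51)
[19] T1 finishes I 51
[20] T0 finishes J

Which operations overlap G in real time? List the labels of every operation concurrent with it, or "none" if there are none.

G spans [13,15]; an op avoiding the whole window 13..15 is ordered, any other is concurrent
A [1,2]: before
B [3,6]: before
C [4,5]: before
D [7,11]: before
E [8,9]: before
F [10,12]: before
H [14,16]: concurrent
I [17,19]: after
J [18,20]: after

H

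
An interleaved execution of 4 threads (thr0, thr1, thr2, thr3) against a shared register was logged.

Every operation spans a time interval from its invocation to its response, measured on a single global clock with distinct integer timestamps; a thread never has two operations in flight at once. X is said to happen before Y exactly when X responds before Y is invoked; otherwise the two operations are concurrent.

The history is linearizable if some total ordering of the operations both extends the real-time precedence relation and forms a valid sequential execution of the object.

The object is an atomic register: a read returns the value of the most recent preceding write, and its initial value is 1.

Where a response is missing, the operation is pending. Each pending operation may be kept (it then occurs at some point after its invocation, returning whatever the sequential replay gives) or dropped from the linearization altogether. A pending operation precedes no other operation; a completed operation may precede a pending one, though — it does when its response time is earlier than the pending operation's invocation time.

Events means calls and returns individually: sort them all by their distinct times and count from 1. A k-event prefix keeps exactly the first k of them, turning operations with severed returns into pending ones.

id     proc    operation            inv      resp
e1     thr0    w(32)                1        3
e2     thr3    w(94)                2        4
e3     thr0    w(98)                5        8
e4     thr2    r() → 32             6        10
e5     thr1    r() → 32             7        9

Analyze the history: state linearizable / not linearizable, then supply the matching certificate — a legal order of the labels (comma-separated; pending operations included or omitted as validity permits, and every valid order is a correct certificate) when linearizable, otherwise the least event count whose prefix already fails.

1. e2 w(94), leaving value 94
2. e1 w(32), leaving value 32
3. e4 r() → 32, leaving value 32
4. e5 r() → 32, leaving value 32
5. e3 w(98), leaving value 98

linearizable — witness: e2, e1, e4, e5, e3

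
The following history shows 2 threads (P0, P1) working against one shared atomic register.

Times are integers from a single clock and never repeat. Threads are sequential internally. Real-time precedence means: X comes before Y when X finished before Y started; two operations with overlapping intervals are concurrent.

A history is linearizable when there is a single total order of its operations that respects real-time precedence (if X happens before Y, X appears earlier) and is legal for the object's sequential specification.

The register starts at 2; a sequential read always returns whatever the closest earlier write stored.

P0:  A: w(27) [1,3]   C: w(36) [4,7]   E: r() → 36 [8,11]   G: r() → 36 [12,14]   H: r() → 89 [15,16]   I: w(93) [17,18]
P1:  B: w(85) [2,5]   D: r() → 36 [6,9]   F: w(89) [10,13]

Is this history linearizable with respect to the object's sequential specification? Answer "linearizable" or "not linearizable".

linearizable

a witness: A, B, C, D, E, G, F, H, I
1. A w(27), leaving value 27
2. B w(85), leaving value 85
3. C w(36), leaving value 36
4. D r() → 36, leaving value 36
5. E r() → 36, leaving value 36
6. G r() → 36, leaving value 36
7. F w(89), leaving value 89
8. H r() → 89, leaving value 89
9. I w(93), leaving value 93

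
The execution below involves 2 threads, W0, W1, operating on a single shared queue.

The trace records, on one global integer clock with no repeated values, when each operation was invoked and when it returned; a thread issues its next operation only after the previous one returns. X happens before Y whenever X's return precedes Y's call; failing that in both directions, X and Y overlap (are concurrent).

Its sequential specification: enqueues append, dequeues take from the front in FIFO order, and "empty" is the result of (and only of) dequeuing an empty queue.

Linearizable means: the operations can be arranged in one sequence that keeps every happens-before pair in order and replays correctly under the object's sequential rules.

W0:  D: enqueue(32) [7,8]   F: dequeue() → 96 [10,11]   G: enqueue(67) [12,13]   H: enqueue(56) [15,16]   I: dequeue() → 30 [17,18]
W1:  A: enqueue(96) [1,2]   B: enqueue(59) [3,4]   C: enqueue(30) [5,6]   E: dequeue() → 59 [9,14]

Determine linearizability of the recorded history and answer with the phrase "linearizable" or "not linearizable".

witness order: A, B, C, D, F, E, G, H, I
step 1: A enqueue(96) — queue <96>
step 2: B enqueue(59) — queue <96,59>
step 3: C enqueue(30) — queue <96,59,30>
step 4: D enqueue(32) — queue <96,59,30,32>
step 5: F dequeue() → 96 — queue <59,30,32>
step 6: E dequeue() → 59 — queue <30,32>
step 7: G enqueue(67) — queue <30,32,67>
step 8: H enqueue(56) — queue <30,32,67,56>
step 9: I dequeue() → 30 — queue <32,67,56>

linearizable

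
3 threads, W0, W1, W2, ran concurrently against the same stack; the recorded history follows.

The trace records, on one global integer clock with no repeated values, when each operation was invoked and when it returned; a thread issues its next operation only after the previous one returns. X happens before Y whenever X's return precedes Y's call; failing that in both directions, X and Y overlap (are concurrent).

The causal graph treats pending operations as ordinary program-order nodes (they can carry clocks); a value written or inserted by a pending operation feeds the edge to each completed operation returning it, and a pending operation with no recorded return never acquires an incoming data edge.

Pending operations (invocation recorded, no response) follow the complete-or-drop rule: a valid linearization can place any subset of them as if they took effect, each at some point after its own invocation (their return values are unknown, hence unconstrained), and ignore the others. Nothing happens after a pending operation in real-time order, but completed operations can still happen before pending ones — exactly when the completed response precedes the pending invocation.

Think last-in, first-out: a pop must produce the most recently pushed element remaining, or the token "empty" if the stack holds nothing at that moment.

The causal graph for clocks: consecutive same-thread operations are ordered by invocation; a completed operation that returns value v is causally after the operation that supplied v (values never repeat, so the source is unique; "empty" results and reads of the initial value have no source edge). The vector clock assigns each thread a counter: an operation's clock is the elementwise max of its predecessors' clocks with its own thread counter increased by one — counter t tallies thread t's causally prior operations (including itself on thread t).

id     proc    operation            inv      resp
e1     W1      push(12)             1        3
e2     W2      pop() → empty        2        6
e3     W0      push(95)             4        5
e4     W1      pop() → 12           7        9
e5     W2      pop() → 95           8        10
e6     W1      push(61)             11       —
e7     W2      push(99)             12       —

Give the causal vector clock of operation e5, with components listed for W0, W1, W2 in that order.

VC(e2, invoked at 2): no causal predecessors; +1 on W2 → (0, 0, 1)
VC(e1, invoked at 1): no causal predecessors; +1 on W1 → (0, 1, 0)
VC(e3, invoked at 4): no causal predecessors; +1 on W0 → (1, 0, 0)
invoked at 7, e4 merges VC(e1)=(0, 1, 0) and bumps W1's slot → (0, 2, 0)
invoked at 11, e6 merges VC(e4)=(0, 2, 0) and bumps W1's slot → (0, 3, 0)
invoked at 8, e5 merges VC(e2)=(0, 0, 1), VC(e3)=(1, 0, 0) and bumps W2's slot → (1, 0, 2)
invoked at 12, e7 merges VC(e5)=(1, 0, 2) and bumps W2's slot → (1, 0, 3)
target: VC(e5) = (1, 0, 2)

(1, 0, 2)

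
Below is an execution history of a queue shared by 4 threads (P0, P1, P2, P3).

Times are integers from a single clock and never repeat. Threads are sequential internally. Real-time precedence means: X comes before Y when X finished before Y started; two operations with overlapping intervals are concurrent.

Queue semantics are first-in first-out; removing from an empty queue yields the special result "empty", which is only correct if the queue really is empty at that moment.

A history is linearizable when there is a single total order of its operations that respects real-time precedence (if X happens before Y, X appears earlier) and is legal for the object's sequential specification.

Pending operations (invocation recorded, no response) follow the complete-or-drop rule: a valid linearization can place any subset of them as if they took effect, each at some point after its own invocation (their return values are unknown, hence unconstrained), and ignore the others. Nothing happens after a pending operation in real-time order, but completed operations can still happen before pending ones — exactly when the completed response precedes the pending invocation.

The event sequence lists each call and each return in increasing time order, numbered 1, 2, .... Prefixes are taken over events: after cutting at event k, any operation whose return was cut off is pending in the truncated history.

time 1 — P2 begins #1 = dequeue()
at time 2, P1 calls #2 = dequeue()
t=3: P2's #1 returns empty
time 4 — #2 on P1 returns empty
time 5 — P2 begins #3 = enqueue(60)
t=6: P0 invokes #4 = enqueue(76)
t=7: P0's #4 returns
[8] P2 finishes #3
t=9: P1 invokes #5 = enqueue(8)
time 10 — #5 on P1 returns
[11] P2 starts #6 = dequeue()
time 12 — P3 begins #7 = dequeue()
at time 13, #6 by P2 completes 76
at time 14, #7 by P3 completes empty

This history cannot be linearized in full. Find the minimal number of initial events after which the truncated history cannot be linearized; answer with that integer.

14

one valid order for events 1..13 is #1, #2, #3, #4, #5, #7, #6:
1. #1 dequeue() → empty, leaving queue <>
2. #2 dequeue() → empty, leaving queue <>
3. #3 enqueue(60), leaving queue <60>
4. #4 enqueue(76), leaving queue <60,76>
5. #5 enqueue(8), leaving queue <60,76,8>
6. #7 dequeue() (pending, included), leaving queue <76,8>
7. #6 dequeue() → 76, leaving queue <8>
once event 14 joins (#7's response, time 14), exhaustive search finds no witness
one such order, #1, #2, #3, #4, #5, #6, #7, breaks at step 6 where #6 dequeue() → 76 is illegal
one such order, #1, #2, #3, #4, #5, #7, #6, breaks at step 6 where #7 dequeue() → empty is illegal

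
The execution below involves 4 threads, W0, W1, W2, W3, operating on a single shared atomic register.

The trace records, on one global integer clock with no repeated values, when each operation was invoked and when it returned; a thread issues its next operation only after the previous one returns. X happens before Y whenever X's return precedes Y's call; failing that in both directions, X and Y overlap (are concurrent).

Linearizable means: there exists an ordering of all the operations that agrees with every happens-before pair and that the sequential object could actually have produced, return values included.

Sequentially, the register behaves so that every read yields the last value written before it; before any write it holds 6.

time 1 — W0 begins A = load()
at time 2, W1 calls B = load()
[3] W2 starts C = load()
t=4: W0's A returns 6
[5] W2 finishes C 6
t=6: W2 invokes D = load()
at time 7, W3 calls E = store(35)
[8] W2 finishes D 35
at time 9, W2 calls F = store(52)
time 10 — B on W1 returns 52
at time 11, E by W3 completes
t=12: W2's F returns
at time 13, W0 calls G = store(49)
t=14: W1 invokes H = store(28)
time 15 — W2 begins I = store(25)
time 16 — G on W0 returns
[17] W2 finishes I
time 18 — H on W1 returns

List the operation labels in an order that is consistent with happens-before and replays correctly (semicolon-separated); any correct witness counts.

A; C; E; D; F; B; G; H; I

step 1: A load() → 6 — value 6
step 2: C load() → 6 — value 6
step 3: E store(35) — value 35
step 4: D load() → 35 — value 35
step 5: F store(52) — value 52
step 6: B load() → 52 — value 52
step 7: G store(49) — value 49
step 8: H store(28) — value 28
step 9: I store(25) — value 25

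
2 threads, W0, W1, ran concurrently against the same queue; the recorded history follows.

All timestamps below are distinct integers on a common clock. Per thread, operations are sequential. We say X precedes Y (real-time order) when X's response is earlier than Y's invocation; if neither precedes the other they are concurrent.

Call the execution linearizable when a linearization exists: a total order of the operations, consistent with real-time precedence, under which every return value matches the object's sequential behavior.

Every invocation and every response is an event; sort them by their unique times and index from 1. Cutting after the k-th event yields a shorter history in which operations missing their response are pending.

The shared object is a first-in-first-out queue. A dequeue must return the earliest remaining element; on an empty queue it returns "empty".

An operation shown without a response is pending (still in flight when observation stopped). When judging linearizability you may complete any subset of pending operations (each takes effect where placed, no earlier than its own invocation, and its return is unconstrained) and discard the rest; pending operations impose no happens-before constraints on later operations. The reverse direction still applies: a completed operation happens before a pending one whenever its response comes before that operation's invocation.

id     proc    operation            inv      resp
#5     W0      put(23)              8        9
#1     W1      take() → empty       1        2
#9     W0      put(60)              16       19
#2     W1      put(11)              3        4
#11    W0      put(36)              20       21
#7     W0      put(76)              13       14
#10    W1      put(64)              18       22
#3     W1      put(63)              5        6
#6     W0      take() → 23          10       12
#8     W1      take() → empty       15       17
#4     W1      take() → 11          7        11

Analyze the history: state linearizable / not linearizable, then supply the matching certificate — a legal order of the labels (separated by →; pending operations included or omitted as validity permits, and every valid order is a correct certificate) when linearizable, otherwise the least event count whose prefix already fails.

not linearizable — minimal violating prefix: 12 events

through event 11 a valid linearization exists; event 12 (#6 responding at time 12) ends that
every one of the 3 real-time-consistent orders over 6 completed queue ops fails the sequential spec
one such order, #1, #2, #3, #4, #5, #6, breaks at step 6 where #6 take() → 23 is illegal
one such order, #1, #2, #3, #5, #4, #6, breaks at step 6 where #6 take() → 23 is illegal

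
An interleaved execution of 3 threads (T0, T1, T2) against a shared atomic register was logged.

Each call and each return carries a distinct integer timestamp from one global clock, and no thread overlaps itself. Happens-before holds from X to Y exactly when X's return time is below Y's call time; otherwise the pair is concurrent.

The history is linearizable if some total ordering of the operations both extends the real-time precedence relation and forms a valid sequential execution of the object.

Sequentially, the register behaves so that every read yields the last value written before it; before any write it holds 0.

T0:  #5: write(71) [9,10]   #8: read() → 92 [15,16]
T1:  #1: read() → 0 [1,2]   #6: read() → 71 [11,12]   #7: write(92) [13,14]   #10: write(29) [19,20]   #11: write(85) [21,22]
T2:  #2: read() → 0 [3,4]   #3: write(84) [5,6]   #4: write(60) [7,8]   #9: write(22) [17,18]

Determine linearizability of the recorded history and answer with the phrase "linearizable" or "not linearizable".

one valid linearization: #1, #2, #3, #4, #5, #6, #7, #8, #9, #10, #11
step 1: #1 read() → 0 — value 0
step 2: #2 read() → 0 — value 0
step 3: #3 write(84) — value 84
step 4: #4 write(60) — value 60
step 5: #5 write(71) — value 71
step 6: #6 read() → 71 — value 71
step 7: #7 write(92) — value 92
step 8: #8 read() → 92 — value 92
step 9: #9 write(22) — value 22
step 10: #10 write(29) — value 29
step 11: #11 write(85) — value 85

linearizable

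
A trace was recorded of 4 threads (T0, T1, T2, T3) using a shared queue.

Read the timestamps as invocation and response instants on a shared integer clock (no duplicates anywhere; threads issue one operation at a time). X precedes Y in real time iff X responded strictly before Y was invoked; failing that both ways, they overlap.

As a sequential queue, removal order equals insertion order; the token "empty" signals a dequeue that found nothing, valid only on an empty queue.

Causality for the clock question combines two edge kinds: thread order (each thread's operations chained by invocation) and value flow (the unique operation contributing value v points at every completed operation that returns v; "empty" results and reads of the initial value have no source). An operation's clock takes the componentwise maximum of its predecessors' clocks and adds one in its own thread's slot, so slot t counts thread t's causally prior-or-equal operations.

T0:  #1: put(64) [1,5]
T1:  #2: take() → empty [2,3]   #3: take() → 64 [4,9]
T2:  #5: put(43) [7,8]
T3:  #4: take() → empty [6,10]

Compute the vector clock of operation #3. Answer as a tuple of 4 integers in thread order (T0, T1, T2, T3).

(1, 2, 0, 0)

#4, invoked 6, has no incoming edges; only T3's bump applies → (0, 0, 0, 1)
#5, invoked 7, has no incoming edges; only T2's bump applies → (0, 0, 1, 0)
#2, invoked 2, has no incoming edges; only T1's bump applies → (0, 1, 0, 0)
#1, invoked 1, has no incoming edges; only T0's bump applies → (1, 0, 0, 0)
#3, invoked 4, takes VC(#1)=(1, 0, 0, 0), VC(#2)=(0, 1, 0, 0) under max, adds 1 for T1 → (1, 2, 0, 0)
target: VC(#3) = (1, 2, 0, 0)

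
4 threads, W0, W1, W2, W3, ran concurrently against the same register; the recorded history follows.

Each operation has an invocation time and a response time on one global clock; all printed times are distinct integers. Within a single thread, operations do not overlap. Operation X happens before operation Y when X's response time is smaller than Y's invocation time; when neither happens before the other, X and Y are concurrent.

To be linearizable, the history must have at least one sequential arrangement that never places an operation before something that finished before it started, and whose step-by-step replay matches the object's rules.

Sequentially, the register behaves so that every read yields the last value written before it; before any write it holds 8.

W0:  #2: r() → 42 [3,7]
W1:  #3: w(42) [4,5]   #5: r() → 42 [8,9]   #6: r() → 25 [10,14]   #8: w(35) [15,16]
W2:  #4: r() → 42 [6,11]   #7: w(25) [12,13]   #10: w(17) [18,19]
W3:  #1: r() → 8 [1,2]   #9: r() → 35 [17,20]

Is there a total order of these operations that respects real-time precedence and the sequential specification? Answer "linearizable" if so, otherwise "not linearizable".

linearizable

one valid linearization: #1, #3, #2, #4, #5, #7, #6, #8, #9, #10
step 1: #1 r() → 8 — value 8
step 2: #3 w(42) — value 42
step 3: #2 r() → 42 — value 42
step 4: #4 r() → 42 — value 42
step 5: #5 r() → 42 — value 42
step 6: #7 w(25) — value 25
step 7: #6 r() → 25 — value 25
step 8: #8 w(35) — value 35
step 9: #9 r() → 35 — value 35
step 10: #10 w(17) — value 17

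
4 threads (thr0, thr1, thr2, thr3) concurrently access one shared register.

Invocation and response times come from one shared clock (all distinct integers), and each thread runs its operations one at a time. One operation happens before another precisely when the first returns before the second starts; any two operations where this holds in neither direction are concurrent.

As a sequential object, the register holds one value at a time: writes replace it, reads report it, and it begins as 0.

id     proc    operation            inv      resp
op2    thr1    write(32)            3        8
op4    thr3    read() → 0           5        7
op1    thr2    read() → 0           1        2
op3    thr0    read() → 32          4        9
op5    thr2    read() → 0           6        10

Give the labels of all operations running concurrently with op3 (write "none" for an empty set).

concurrent with op3 ([4,9]): every op whose interval crosses 4..9
op1 [1,2]: before
op2 [3,8]: concurrent
op4 [5,7]: concurrent
op5 [6,10]: concurrent

op2, op4, op5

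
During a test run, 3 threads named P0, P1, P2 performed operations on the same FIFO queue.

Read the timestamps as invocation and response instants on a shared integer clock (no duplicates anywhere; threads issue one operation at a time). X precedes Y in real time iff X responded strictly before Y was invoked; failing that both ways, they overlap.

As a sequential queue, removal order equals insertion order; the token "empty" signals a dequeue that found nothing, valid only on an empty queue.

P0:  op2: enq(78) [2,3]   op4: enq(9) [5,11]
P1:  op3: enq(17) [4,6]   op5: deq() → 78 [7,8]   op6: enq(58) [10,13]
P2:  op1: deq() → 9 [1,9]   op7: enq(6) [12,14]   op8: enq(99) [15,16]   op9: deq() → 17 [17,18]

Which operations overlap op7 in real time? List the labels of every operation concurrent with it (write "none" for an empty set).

concurrent with op7 ([12,14]): every op whose interval crosses 12..14
op1 [1,9]: before
op2 [2,3]: before
op3 [4,6]: before
op4 [5,11]: before
op5 [7,8]: before
op6 [10,13]: concurrent
op8 [15,16]: after
op9 [17,18]: after

op6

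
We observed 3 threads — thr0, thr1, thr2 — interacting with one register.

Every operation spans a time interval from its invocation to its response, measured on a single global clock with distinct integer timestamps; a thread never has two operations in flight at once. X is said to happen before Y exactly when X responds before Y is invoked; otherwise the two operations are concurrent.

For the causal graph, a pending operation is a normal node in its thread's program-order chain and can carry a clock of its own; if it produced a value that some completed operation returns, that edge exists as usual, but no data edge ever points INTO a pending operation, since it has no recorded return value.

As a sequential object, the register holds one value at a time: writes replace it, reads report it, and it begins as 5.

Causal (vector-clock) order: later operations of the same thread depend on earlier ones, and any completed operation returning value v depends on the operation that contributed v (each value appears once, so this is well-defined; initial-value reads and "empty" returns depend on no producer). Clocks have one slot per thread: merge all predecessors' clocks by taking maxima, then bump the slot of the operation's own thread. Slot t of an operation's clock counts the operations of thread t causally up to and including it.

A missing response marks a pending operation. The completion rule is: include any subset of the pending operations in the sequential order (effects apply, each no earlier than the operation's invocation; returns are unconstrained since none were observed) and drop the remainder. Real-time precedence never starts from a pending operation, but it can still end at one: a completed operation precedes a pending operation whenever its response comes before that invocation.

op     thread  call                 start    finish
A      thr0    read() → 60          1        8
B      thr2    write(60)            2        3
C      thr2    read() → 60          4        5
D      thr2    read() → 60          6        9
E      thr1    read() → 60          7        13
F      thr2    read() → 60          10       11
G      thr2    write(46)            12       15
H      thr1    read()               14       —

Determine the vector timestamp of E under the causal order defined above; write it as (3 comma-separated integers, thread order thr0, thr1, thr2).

(0, 1, 1)

no predecessors for B (invoked 2): thr2 increments from zero → (0, 0, 1)
merge at C (invoked 4): VC(B)=(0, 0, 1), own-thread bump on thr2 → (0, 0, 2)
merge at E (invoked 7): VC(B)=(0, 0, 1), own-thread bump on thr1 → (0, 1, 1)
merge at A (invoked 1): VC(B)=(0, 0, 1), own-thread bump on thr0 → (1, 0, 1)
merge at D (invoked 6): VC(B)=(0, 0, 1), VC(C)=(0, 0, 2), own-thread bump on thr2 → (0, 0, 3)
merge at H (invoked 14): VC(E)=(0, 1, 1), own-thread bump on thr1 → (0, 2, 1)
merge at F (invoked 10): VC(B)=(0, 0, 1), VC(D)=(0, 0, 3), own-thread bump on thr2 → (0, 0, 4)
merge at G (invoked 12): VC(F)=(0, 0, 4), own-thread bump on thr2 → (0, 0, 5)
target: VC(E) = (0, 1, 1)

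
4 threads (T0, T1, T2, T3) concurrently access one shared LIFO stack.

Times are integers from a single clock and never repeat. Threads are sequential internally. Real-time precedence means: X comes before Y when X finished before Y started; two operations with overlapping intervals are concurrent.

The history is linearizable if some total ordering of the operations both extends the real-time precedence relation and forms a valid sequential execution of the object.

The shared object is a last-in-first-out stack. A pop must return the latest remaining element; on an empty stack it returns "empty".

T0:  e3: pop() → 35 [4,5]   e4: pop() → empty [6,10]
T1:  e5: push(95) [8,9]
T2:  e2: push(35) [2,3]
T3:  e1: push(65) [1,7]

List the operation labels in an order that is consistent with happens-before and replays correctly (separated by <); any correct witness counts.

step 1: e2 push(35) — stack <35>
step 2: e3 pop() → 35 — stack <>
step 3: e4 pop() → empty — stack <>
step 4: e1 push(65) — stack <65>
step 5: e5 push(95) — stack <65,95>

e2 < e3 < e4 < e1 < e5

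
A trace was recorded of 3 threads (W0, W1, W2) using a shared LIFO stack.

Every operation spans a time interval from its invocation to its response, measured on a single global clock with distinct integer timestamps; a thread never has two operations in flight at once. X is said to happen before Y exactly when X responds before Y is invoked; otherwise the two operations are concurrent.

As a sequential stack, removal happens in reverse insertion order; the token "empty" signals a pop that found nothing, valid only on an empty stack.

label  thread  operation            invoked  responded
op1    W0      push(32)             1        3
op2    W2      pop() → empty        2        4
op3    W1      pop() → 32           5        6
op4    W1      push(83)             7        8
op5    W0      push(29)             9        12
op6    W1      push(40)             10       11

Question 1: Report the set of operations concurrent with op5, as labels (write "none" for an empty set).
op6

overlap test against op5 [9,12]: concurrent iff the interval meets 9..12
op1 [1,3]: before
op2 [2,4]: before
op3 [5,6]: before
op4 [7,8]: before
op6 [10,11]: concurrent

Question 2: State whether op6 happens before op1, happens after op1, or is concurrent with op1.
after

op6 spans [10,11], op1 spans [1,3]
resp(op1)=3 < inv(op6)=10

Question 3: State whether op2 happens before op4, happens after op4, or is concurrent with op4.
before

op2 spans [2,4], op4 spans [7,8]
resp(op2)=4 < inv(op4)=7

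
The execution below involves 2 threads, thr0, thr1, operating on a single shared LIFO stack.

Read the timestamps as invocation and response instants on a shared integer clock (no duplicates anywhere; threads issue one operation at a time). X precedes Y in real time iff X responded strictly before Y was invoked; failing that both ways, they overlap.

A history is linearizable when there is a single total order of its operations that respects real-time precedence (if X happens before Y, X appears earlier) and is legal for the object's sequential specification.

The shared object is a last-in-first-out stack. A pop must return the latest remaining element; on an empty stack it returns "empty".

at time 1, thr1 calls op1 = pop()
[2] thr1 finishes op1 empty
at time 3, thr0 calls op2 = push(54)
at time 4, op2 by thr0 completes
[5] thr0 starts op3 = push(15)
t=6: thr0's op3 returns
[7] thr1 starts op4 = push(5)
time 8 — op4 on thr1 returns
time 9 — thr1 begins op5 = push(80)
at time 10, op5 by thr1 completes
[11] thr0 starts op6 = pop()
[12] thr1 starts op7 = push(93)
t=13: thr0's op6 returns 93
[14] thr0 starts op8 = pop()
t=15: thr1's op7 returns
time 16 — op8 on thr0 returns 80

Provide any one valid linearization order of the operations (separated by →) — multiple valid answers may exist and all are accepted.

1. op1 pop() → empty, leaving stack <>
2. op2 push(54), leaving stack <54>
3. op3 push(15), leaving stack <54,15>
4. op4 push(5), leaving stack <54,15,5>
5. op5 push(80), leaving stack <54,15,5,80>
6. op7 push(93), leaving stack <54,15,5,80,93>
7. op6 pop() → 93, leaving stack <54,15,5,80>
8. op8 pop() → 80, leaving stack <54,15,5>

op1 → op2 → op3 → op4 → op5 → op7 → op6 → op8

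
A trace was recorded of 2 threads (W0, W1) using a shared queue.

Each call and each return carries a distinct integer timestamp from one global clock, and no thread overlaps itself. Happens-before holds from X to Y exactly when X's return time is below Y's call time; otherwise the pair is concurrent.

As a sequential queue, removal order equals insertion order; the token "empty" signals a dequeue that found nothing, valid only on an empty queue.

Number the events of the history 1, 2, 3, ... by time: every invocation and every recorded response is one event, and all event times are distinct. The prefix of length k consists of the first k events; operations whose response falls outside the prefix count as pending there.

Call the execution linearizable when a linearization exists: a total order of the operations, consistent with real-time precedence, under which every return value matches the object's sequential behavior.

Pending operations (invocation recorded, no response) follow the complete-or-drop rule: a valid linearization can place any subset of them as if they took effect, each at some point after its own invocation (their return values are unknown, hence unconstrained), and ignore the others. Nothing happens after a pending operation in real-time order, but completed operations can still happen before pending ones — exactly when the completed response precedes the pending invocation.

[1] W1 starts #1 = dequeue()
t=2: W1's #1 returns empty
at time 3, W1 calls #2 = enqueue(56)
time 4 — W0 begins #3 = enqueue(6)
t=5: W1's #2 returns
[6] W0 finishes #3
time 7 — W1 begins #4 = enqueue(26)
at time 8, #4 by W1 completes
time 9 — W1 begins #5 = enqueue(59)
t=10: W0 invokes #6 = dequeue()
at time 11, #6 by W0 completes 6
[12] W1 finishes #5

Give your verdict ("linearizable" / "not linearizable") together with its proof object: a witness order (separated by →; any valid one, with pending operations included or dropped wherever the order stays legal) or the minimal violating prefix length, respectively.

after step 1 (#1 dequeue() → empty): queue <>
after step 2 (#3 enqueue(6)): queue <6>
after step 3 (#2 enqueue(56)): queue <6,56>
after step 4 (#4 enqueue(26)): queue <6,56,26>
after step 5 (#5 enqueue(59)): queue <6,56,26,59>
after step 6 (#6 dequeue() → 6): queue <56,26,59>

linearizable — witness: #1 → #3 → #2 → #4 → #5 → #6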